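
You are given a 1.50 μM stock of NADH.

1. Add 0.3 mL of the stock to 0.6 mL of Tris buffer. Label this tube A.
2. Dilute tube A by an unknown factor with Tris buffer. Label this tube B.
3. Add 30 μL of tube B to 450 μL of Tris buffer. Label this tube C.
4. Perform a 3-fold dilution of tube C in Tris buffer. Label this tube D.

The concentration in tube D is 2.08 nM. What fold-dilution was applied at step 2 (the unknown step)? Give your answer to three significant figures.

5.01-fold

Step 1: 0.3 mL + 0.6 mL = 0.9 mL total → factor 0.9/0.3 = 3
Step 2: unknown factor x
Step 3: 30 μL + 450 μL = 480 μL total → factor 480/30 = 16
Step 4: 3-fold → factor 3
Product of known-step factors = 144
Overall factor = 1.50 μM / (2.08 nM) = 721.15
x = 721.15 / 144 = 5.01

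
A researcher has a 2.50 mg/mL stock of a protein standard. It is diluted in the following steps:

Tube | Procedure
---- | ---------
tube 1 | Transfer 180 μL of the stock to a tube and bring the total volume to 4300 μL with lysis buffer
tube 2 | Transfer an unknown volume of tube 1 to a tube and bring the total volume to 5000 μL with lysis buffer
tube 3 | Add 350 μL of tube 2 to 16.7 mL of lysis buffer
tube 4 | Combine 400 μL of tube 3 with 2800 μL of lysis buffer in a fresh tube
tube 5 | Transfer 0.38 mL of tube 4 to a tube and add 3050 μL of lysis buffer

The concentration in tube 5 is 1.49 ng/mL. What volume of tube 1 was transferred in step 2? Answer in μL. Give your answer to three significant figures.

250 μL

Step 1: 180 μL brought to 4300 μL → factor 4300/180 = 23.889
Step 2: v brought to 5000 μL → factor = 5000 μL/v
Step 3: 350 μL + 16.7 mL = 17050 μL total → factor 17050/350 = 48.714
Step 4: 400 μL + 2800 μL = 3200 μL total → factor 3200/400 = 8
Step 5: 0.38 mL + 3050 μL = 3.43 mL total → factor 3.43/0.38 = 9.0263
Product of known-step factors = 84034
Overall factor = 2.50 mg/mL / (1.49 ng/mL) = 1.6779 × 10^6
Step-2 factor = 1.6779 × 10^6 / 84034 = 19.966
v = 5000 μL / 19.966 = 250 μL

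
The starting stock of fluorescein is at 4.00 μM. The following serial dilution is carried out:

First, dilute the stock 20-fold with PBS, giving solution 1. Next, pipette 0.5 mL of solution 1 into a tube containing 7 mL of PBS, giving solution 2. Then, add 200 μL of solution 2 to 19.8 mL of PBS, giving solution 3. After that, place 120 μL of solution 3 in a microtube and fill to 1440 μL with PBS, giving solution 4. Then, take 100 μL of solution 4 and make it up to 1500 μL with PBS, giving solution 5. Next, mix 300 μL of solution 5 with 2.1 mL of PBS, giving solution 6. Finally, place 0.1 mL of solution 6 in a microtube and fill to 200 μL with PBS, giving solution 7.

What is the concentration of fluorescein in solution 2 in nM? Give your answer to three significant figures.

13.3 nM

Step 1: 20-fold → factor 20
Step 2: 0.5 mL + 7 mL = 7.5 mL total → factor 7.5/0.5 = 15
Dilution factor through solution 2 = 20 × 15 = 300
[solution 2] = 4.00 μM / 300 = 0.01333 μM = 13.3 nM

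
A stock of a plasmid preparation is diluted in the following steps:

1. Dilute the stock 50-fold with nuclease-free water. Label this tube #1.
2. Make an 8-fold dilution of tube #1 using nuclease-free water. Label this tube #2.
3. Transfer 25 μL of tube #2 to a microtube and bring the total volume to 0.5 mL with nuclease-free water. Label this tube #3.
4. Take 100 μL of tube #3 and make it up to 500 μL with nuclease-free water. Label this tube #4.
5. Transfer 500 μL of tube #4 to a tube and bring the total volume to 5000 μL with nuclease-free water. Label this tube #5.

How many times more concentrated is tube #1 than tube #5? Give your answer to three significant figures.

Step 1: 50-fold → factor 50
Step 2: 8-fold → factor 8
Step 3: 25 μL brought to 0.5 mL → factor 500/25 = 20
Step 4: 100 μL brought to 500 μL → factor 500/100 = 5
Step 5: 500 μL brought to 5000 μL → factor 5000/500 = 10
Dilution factor to tube #1 = 50; to tube #5 = 4 × 10^5
[tube #1]/[tube #5] = (factor to tube #5)/(factor to tube #1) = 4 × 10^5/50 = 8.00 × 10^3

8.00 × 10^3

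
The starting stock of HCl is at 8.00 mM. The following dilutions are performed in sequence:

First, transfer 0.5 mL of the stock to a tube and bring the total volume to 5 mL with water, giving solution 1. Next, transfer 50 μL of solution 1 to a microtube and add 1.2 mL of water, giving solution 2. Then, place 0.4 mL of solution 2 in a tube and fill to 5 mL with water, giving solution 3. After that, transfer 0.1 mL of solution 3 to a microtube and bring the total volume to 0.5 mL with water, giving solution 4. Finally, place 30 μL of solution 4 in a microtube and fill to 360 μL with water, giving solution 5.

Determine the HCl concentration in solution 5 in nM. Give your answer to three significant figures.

42.7 nM

Step 1: 0.5 mL brought to 5 mL → factor 5/0.5 = 10
Step 2: 50 μL + 1.2 mL = 1250 μL total → factor 1250/50 = 25
Step 3: 0.4 mL brought to 5 mL → factor 5/0.4 = 12.5
Step 4: 0.1 mL brought to 0.5 mL → factor 0.5/0.1 = 5
Step 5: 30 μL brought to 360 μL → factor 360/30 = 12
Overall dilution factor = 10 × 25 × 12.5 × 5 × 12 = 1.875 × 10^5
Final = 8.00 mM / 1.875 × 10^5 = 4.267 × 10^-5 mM = 42.7 nM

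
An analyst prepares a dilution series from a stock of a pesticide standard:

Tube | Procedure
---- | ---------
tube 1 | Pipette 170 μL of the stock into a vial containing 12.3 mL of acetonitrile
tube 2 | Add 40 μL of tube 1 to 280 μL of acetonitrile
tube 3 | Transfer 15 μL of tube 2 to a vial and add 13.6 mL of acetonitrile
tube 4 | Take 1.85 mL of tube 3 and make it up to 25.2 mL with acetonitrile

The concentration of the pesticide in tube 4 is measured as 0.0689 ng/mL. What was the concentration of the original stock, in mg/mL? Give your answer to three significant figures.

0.500 mg/mL

Step 1: 170 μL + 12.3 mL = 12470 μL total → factor 12470/170 = 73.353
Step 2: 40 μL + 280 μL = 320 μL total → factor 320/40 = 8
Step 3: 15 μL + 13.6 mL = 13615 μL total → factor 13615/15 = 907.67
Step 4: 1.85 mL brought to 25.2 mL → factor 25.2/1.85 = 13.622
Overall dilution factor = 73.353 × 8 × 907.67 × 13.622 = 7.2554 × 10^6
Stock = 0.0689 ng/mL × 7.2554 × 10^6 = 4.999 × 10^5 ng/mL = 0.500 mg/mL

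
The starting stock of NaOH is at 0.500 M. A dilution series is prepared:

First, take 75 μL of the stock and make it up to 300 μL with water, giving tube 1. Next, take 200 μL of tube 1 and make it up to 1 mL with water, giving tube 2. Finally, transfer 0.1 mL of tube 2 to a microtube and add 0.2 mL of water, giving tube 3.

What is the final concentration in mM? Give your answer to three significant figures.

Step 1: 75 μL brought to 300 μL → factor 300/75 = 4
Step 2: 200 μL brought to 1 mL → factor 1000/200 = 5
Step 3: 0.1 mL + 0.2 mL = 0.3 mL total → factor 0.3/0.1 = 3
Overall dilution factor = 4 × 5 × 3 = 60
Final = 0.500 M / 60 = 0.008333 M = 8.33 mM

8.33 mM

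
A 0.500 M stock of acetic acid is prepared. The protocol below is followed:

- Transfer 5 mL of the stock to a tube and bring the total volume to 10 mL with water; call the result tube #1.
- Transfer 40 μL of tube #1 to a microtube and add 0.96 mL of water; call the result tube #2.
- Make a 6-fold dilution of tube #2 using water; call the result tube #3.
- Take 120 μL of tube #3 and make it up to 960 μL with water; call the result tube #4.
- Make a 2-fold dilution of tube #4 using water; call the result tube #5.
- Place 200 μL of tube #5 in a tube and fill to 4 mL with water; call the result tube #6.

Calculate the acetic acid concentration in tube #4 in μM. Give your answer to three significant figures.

Step 1: 5 mL brought to 10 mL → factor 10/5 = 2
Step 2: 40 μL + 0.96 mL = 1000 μL total → factor 1000/40 = 25
Step 3: 6-fold → factor 6
Step 4: 120 μL brought to 960 μL → factor 960/120 = 8
Dilution factor through tube #4 = 2 × 25 × 6 × 8 = 2400
[tube #4] = 0.500 M / 2400 = 0.0002083 M = 208 μM

208 μM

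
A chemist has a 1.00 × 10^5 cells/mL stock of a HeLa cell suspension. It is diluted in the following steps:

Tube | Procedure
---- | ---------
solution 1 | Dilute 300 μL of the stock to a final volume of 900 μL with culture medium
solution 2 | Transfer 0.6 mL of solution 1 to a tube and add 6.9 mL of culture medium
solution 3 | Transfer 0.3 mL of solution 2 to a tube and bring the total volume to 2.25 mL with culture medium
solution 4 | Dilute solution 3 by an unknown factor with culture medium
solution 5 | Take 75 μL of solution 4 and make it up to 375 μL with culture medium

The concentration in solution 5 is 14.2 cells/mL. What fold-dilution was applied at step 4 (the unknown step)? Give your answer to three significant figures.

Step 1: 300 μL brought to 900 μL → factor 900/300 = 3
Step 2: 0.6 mL + 6.9 mL = 7.5 mL total → factor 7.5/0.6 = 12.5
Step 3: 0.3 mL brought to 2.25 mL → factor 2.25/0.3 = 7.5
Step 4: unknown factor x
Step 5: 75 μL brought to 375 μL → factor 375/75 = 5
Product of known-step factors = 1406.2
Overall factor = 1.00 × 10^5 cells/mL / (14.2 cells/mL) = 7042.3
x = 7042.3 / 1406.2 = 5.01

5.01-fold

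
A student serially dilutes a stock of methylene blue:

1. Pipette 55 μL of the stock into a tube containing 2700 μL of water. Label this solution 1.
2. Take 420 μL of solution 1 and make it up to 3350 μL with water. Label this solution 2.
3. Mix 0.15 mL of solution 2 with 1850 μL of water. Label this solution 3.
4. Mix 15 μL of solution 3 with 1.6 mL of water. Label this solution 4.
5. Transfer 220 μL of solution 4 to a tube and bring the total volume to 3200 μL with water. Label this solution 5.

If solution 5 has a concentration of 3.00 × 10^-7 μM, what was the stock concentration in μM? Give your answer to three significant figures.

Step 1: 55 μL + 2700 μL = 2755 μL total → factor 2755/55 = 50.091
Step 2: 420 μL brought to 3350 μL → factor 3350/420 = 7.9762
Step 3: 0.15 mL + 1850 μL = 2 mL total → factor 2/0.15 = 13.333
Step 4: 15 μL + 1.6 mL = 1615 μL total → factor 1615/15 = 107.67
Step 5: 220 μL brought to 3200 μL → factor 3200/220 = 14.545
Overall dilution factor = 50.091 × 7.9762 × 13.333 × 107.67 × 14.545 = 8.3426 × 10^6
Stock = 3.00 × 10^-7 μM × 8.3426 × 10^6 = 2.50 μM

2.50 μM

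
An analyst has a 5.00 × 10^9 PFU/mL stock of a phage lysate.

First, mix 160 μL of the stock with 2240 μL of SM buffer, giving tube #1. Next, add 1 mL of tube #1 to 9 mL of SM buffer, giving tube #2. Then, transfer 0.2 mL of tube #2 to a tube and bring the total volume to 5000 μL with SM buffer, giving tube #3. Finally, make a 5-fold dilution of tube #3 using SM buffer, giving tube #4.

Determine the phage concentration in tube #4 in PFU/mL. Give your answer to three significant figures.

2.67 × 10^5 PFU/mL

Step 1: 160 μL + 2240 μL = 2400 μL total → factor 2400/160 = 15
Step 2: 1 mL + 9 mL = 10 mL total → factor 10/1 = 10
Step 3: 0.2 mL brought to 5000 μL → factor 5/0.2 = 25
Step 4: 5-fold → factor 5
Overall dilution factor = 15 × 10 × 25 × 5 = 18750
Final = 5.00 × 10^9 PFU/mL / 18750 = 2.67 × 10^5 PFU/mL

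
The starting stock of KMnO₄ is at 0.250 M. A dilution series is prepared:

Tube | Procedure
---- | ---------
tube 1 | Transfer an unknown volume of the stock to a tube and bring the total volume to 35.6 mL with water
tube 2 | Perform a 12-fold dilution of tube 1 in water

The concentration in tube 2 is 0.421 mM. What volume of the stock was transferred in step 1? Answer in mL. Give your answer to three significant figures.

0.719 mL

Step 1: v brought to 35.6 mL → factor = 35.6 mL/v
Step 2: 12-fold → factor 12
Product of known-step factors = 12
Overall factor = 0.250 M / (0.421 mM) = 593.82
Step-1 factor = 593.82 / 12 = 49.485
v = 35.6 mL / 49.485 = 0.719 mL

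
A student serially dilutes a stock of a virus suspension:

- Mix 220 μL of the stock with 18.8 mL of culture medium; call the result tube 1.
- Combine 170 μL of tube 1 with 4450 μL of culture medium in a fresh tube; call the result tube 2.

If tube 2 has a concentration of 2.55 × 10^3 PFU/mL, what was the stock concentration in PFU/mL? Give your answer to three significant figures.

5.99 × 10^6 PFU/mL

Step 1: 220 μL + 18.8 mL = 19020 μL total → factor 19020/220 = 86.455
Step 2: 170 μL + 4450 μL = 4620 μL total → factor 4620/170 = 27.176
Overall dilution factor = 86.455 × 27.176 = 2349.5
Stock = 2.55 × 10^3 PFU/mL × 2349.5 = 5.99 × 10^6 PFU/mL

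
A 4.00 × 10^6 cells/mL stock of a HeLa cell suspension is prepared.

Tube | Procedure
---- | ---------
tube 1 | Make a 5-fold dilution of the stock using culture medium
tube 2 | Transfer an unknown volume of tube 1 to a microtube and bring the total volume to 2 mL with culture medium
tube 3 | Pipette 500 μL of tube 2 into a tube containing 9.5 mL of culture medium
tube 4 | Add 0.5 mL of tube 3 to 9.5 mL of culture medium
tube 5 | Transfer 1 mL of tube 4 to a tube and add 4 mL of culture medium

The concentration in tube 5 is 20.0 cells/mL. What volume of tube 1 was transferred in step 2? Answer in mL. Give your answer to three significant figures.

0.100 mL

Step 1: 5-fold → factor 5
Step 2: v brought to 2 mL → factor = 2 mL/v
Step 3: 500 μL + 9.5 mL = 10000 μL total → factor 10000/500 = 20
Step 4: 0.5 mL + 9.5 mL = 10 mL total → factor 10/0.5 = 20
Step 5: 1 mL + 4 mL = 5 mL total → factor 5/1 = 5
Product of known-step factors = 10000
Overall factor = 4.00 × 10^6 cells/mL / (20.0 cells/mL) = 2 × 10^5
Step-2 factor = 2 × 10^5 / 10000 = 20
v = 2 mL / 20 = 0.100 mL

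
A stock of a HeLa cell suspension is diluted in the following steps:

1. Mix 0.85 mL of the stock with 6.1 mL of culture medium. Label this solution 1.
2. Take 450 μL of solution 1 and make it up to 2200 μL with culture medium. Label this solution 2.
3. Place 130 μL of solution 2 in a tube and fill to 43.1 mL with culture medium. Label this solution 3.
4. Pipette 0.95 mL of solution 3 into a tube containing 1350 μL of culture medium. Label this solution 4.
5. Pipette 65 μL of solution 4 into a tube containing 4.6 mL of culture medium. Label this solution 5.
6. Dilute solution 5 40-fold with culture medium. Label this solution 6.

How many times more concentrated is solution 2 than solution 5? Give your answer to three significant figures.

Step 1: 0.85 mL + 6.1 mL = 6.95 mL total → factor 6.95/0.85 = 8.1765
Step 2: 450 μL brought to 2200 μL → factor 2200/450 = 4.8889
Step 3: 130 μL brought to 43.1 mL → factor 43100/130 = 331.54
Step 4: 0.95 mL + 1350 μL = 2.3 mL total → factor 2.3/0.95 = 2.4211
Step 5: 65 μL + 4.6 mL = 4665 μL total → factor 4665/65 = 71.769
Dilution factor to solution 2 = 39.974; to solution 5 = 2.3028 × 10^6
[solution 2]/[solution 5] = (factor to solution 5)/(factor to solution 2) = 2.3028 × 10^6/39.974 = 5.76 × 10^4

5.76 × 10^4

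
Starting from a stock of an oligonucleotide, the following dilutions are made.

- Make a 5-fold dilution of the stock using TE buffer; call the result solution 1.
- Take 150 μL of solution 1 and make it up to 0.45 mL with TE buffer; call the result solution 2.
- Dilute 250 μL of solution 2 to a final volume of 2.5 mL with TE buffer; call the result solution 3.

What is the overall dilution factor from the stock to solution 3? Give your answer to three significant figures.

Step 1: 5-fold → factor 5
Step 2: 150 μL brought to 0.45 mL → factor 450/150 = 3
Step 3: 250 μL brought to 2.5 mL → factor 2500/250 = 10
Overall dilution factor = 5 × 3 × 10 = 150

150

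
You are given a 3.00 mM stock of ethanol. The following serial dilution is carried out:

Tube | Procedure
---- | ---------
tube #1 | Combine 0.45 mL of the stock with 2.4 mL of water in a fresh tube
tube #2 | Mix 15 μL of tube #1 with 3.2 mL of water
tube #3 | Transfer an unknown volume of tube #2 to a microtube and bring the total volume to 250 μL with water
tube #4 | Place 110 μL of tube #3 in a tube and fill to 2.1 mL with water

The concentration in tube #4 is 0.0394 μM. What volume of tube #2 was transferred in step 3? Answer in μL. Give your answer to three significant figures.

85.1 μL

Step 1: 0.45 mL + 2.4 mL = 2.85 mL total → factor 2.85/0.45 = 6.3333
Step 2: 15 μL + 3.2 mL = 3215 μL total → factor 3215/15 = 214.33
Step 3: v brought to 250 μL → factor = 250 μL/v
Step 4: 110 μL brought to 2.1 mL → factor 2100/110 = 19.091
Product of known-step factors = 25915
Overall factor = 3.00 mM / (0.0394 μM) = 76142
Step-3 factor = 76142 / 25915 = 2.9382
v = 250 μL / 2.9382 = 85.1 μL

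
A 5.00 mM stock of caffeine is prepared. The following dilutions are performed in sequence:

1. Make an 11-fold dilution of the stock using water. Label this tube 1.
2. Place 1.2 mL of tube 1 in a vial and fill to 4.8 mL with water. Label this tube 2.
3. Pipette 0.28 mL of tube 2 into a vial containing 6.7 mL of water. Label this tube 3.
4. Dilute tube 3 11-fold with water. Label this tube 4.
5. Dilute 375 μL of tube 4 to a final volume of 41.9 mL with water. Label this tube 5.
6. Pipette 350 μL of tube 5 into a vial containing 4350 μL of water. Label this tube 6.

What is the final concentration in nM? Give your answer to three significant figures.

Step 1: 11-fold → factor 11
Step 2: 1.2 mL brought to 4.8 mL → factor 4.8/1.2 = 4
Step 3: 0.28 mL + 6.7 mL = 6.98 mL total → factor 6.98/0.28 = 24.929
Step 4: 11-fold → factor 11
Step 5: 375 μL brought to 41.9 mL → factor 41900/375 = 111.73
Step 6: 350 μL + 4350 μL = 4700 μL total → factor 4700/350 = 13.429
Overall dilution factor = 11 × 4 × 24.929 × 11 × 111.73 × 13.429 = 1.8103 × 10^7
Final = 5.00 mM / 1.8103 × 10^7 = 2.762 × 10^-7 mM = 0.276 nM

0.276 nM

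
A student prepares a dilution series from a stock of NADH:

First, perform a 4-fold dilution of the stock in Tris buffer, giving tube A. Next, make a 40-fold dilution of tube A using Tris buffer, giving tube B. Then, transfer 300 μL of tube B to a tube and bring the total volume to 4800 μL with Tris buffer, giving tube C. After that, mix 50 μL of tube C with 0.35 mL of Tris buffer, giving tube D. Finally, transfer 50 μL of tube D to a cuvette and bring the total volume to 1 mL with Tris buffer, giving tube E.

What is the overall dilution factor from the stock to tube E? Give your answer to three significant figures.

4.10 × 10^5

Step 1: 4-fold → factor 4
Step 2: 40-fold → factor 40
Step 3: 300 μL brought to 4800 μL → factor 4800/300 = 16
Step 4: 50 μL + 0.35 mL = 400 μL total → factor 400/50 = 8
Step 5: 50 μL brought to 1 mL → factor 1000/50 = 20
Overall dilution factor = 4 × 40 × 16 × 8 × 20 = 4.096 × 10^5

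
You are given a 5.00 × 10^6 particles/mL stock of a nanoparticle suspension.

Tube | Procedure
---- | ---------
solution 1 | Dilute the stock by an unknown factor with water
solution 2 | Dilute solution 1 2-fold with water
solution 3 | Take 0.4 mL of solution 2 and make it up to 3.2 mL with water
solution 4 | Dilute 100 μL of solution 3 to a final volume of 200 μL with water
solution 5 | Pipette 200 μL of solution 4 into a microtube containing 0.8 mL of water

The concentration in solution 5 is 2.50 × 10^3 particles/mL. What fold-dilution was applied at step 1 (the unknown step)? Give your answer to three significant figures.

12.5-fold

Step 1: unknown factor x
Step 2: 2-fold → factor 2
Step 3: 0.4 mL brought to 3.2 mL → factor 3.2/0.4 = 8
Step 4: 100 μL brought to 200 μL → factor 200/100 = 2
Step 5: 200 μL + 0.8 mL = 1000 μL total → factor 1000/200 = 5
Product of known-step factors = 160
Overall factor = 5.00 × 10^6 particles/mL / (2.50 × 10^3 particles/mL) = 2000
x = 2000 / 160 = 12.5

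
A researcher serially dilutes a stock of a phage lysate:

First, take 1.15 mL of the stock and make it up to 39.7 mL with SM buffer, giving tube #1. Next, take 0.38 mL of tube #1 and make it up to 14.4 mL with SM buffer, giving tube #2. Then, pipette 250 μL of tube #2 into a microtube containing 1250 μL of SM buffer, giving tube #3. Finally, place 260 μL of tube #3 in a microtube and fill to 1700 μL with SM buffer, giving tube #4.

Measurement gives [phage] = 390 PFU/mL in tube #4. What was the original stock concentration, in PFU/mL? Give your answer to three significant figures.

2.00 × 10^7 PFU/mL

Step 1: 1.15 mL brought to 39.7 mL → factor 39.7/1.15 = 34.522
Step 2: 0.38 mL brought to 14.4 mL → factor 14.4/0.38 = 37.895
Step 3: 250 μL + 1250 μL = 1500 μL total → factor 1500/250 = 6
Step 4: 260 μL brought to 1700 μL → factor 1700/260 = 6.5385
Overall dilution factor = 34.522 × 37.895 × 6 × 6.5385 = 51321
Stock = 390 PFU/mL × 51321 = 2.00 × 10^7 PFU/mL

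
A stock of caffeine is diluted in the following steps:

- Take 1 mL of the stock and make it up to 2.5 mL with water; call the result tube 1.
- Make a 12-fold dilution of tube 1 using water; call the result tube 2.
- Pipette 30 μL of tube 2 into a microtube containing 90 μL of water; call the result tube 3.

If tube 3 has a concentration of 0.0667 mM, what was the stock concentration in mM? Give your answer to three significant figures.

8.00 mM

Step 1: 1 mL brought to 2.5 mL → factor 2.5/1 = 2.5
Step 2: 12-fold → factor 12
Step 3: 30 μL + 90 μL = 120 μL total → factor 120/30 = 4
Overall dilution factor = 2.5 × 12 × 4 = 120
Stock = 0.0667 mM × 120 = 8.00 mM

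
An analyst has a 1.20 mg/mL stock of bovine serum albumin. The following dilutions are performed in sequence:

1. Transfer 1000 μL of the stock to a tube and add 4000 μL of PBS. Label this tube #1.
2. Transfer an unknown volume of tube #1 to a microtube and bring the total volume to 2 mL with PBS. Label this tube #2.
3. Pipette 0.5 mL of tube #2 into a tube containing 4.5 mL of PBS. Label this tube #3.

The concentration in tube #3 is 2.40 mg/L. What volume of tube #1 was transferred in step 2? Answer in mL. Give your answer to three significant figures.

0.200 mL

Step 1: 1000 μL + 4000 μL = 5000 μL total → factor 5000/1000 = 5
Step 2: v brought to 2 mL → factor = 2 mL/v
Step 3: 0.5 mL + 4.5 mL = 5 mL total → factor 5/0.5 = 10
Product of known-step factors = 50
Overall factor = 1.20 mg/mL / (2.40 mg/L) = 500
Step-2 factor = 500 / 50 = 10
v = 2 mL / 10 = 0.200 mL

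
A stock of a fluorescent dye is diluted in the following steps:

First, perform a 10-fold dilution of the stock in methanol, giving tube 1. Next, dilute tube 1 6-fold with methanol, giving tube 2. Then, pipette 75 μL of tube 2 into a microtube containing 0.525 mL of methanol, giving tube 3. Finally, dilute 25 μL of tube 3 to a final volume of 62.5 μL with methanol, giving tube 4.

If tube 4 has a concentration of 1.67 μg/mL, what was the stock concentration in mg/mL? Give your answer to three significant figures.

Step 1: 10-fold → factor 10
Step 2: 6-fold → factor 6
Step 3: 75 μL + 0.525 mL = 600 μL total → factor 600/75 = 8
Step 4: 25 μL brought to 62.5 μL → factor 62.5/25 = 2.5
Overall dilution factor = 10 × 6 × 8 × 2.5 = 1200
Stock = 1.67 μg/mL × 1200 = 2004 μg/mL = 2.00 mg/mL

2.00 mg/mL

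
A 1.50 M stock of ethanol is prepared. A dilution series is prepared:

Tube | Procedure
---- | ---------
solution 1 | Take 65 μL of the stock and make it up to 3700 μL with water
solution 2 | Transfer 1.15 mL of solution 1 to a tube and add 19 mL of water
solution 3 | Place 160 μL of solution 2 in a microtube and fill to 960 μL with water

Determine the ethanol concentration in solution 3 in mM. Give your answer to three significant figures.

0.251 mM

Step 1: 65 μL brought to 3700 μL → factor 3700/65 = 56.923
Step 2: 1.15 mL + 19 mL = 20.15 mL total → factor 20.15/1.15 = 17.522
Step 3: 160 μL brought to 960 μL → factor 960/160 = 6
Overall dilution factor = 56.923 × 17.522 × 6 = 5984.3
Final = 1.50 M / 5984.3 = 0.0002507 M = 0.251 mM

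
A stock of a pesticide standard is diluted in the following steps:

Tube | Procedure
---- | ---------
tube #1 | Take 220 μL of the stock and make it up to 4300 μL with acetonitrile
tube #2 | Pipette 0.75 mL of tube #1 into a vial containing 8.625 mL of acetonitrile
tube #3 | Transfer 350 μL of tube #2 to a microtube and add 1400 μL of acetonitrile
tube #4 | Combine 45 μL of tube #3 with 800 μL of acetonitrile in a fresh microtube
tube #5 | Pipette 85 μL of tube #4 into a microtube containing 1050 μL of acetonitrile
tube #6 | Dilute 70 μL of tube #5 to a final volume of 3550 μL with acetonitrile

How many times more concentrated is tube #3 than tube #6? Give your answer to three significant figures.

1.27 × 10^4

Step 1: 220 μL brought to 4300 μL → factor 4300/220 = 19.545
Step 2: 0.75 mL + 8.625 mL = 9.375 mL total → factor 9.375/0.75 = 12.5
Step 3: 350 μL + 1400 μL = 1750 μL total → factor 1750/350 = 5
Step 4: 45 μL + 800 μL = 845 μL total → factor 845/45 = 18.778
Step 5: 85 μL + 1050 μL = 1135 μL total → factor 1135/85 = 13.353
Step 6: 70 μL brought to 3550 μL → factor 3550/70 = 50.714
Dilution factor to tube #3 = 1221.6; to tube #6 = 1.5534 × 10^7
[tube #3]/[tube #6] = (factor to tube #6)/(factor to tube #3) = 1.5534 × 10^7/1221.6 = 1.27 × 10^4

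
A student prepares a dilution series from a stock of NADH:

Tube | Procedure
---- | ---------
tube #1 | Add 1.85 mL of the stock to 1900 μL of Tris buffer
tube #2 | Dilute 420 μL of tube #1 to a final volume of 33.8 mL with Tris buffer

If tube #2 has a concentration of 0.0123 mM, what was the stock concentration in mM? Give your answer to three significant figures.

2.01 mM

Step 1: 1.85 mL + 1900 μL = 3.75 mL total → factor 3.75/1.85 = 2.027
Step 2: 420 μL brought to 33.8 mL → factor 33800/420 = 80.476
Overall dilution factor = 2.027 × 80.476 = 163.13
Stock = 0.0123 mM × 163.13 = 2.01 mM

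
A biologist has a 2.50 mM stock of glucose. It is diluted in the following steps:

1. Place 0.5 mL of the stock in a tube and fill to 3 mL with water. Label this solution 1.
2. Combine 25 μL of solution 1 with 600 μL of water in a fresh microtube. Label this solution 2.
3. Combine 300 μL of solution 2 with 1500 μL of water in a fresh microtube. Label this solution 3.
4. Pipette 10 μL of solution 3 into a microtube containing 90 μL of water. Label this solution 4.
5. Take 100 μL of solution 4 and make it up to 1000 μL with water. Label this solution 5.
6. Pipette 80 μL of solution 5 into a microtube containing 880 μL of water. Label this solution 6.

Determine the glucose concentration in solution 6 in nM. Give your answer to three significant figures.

2.31 nM

Step 1: 0.5 mL brought to 3 mL → factor 3/0.5 = 6
Step 2: 25 μL + 600 μL = 625 μL total → factor 625/25 = 25
Step 3: 300 μL + 1500 μL = 1800 μL total → factor 1800/300 = 6
Step 4: 10 μL + 90 μL = 100 μL total → factor 100/10 = 10
Step 5: 100 μL brought to 1000 μL → factor 1000/100 = 10
Step 6: 80 μL + 880 μL = 960 μL total → factor 960/80 = 12
Overall dilution factor = 6 × 25 × 6 × 10 × 10 × 12 = 1.08 × 10^6
Final = 2.50 mM / 1.08 × 10^6 = 2.315 × 10^-6 mM = 2.31 nM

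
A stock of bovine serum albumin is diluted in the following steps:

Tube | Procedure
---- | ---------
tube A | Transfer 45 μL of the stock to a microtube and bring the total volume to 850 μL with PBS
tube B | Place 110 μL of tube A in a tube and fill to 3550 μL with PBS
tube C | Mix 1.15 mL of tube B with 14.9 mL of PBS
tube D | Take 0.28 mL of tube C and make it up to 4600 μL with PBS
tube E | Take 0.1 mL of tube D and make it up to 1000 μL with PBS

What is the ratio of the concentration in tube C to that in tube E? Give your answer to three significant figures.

164

Step 1: 45 μL brought to 850 μL → factor 850/45 = 18.889
Step 2: 110 μL brought to 3550 μL → factor 3550/110 = 32.273
Step 3: 1.15 mL + 14.9 mL = 16.05 mL total → factor 16.05/1.15 = 13.957
Step 4: 0.28 mL brought to 4600 μL → factor 4.6/0.28 = 16.429
Step 5: 0.1 mL brought to 1000 μL → factor 1/0.1 = 10
Dilution factor to tube C = 8507.8; to tube E = 1.3977 × 10^6
[tube C]/[tube E] = (factor to tube E)/(factor to tube C) = 1.3977 × 10^6/8507.8 = 164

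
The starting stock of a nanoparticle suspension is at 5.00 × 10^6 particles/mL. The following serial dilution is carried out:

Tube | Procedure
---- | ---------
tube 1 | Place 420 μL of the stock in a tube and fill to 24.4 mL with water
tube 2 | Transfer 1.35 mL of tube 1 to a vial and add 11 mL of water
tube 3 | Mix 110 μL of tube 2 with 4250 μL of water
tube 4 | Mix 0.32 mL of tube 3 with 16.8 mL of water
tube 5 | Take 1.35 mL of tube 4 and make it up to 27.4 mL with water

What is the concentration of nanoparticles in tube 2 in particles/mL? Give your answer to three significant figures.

9.41 × 10^3 particles/mL

Step 1: 420 μL brought to 24.4 mL → factor 24400/420 = 58.095
Step 2: 1.35 mL + 11 mL = 12.35 mL total → factor 12.35/1.35 = 9.1481
Dilution factor through tube 2 = 58.095 × 9.1481 = 531.46
[tube 2] = 5.00 × 10^6 particles/mL / 531.46 = 9.41 × 10^3 particles/mL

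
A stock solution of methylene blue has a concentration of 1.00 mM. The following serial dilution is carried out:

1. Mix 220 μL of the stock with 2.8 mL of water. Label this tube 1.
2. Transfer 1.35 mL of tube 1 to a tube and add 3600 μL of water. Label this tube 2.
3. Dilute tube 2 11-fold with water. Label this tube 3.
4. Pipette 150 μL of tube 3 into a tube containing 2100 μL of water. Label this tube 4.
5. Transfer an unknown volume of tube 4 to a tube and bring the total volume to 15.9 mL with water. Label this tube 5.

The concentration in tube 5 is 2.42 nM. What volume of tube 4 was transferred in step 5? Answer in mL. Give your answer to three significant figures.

0.320 mL

Step 1: 220 μL + 2.8 mL = 3020 μL total → factor 3020/220 = 13.727
Step 2: 1.35 mL + 3600 μL = 4.95 mL total → factor 4.95/1.35 = 3.6667
Step 3: 11-fold → factor 11
Step 4: 150 μL + 2100 μL = 2250 μL total → factor 2250/150 = 15
Step 5: v brought to 15.9 mL → factor = 15.9 mL/v
Product of known-step factors = 8305
Overall factor = 1.00 mM / (2.42 nM) = 4.1322 × 10^5
Step-5 factor = 4.1322 × 10^5 / 8305 = 49.756
v = 15.9 mL / 49.756 = 0.320 mL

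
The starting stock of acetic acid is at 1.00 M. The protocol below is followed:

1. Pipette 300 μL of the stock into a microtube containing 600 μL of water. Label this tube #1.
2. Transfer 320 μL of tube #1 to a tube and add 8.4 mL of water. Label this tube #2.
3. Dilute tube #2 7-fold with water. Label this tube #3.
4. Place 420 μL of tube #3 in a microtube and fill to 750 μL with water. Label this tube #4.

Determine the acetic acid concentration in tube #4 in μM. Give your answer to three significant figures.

Step 1: 300 μL + 600 μL = 900 μL total → factor 900/300 = 3
Step 2: 320 μL + 8.4 mL = 8720 μL total → factor 8720/320 = 27.25
Step 3: 7-fold → factor 7
Step 4: 420 μL brought to 750 μL → factor 750/420 = 1.7857
Overall dilution factor = 3 × 27.25 × 7 × 1.7857 = 1021.9
Final = 1.00 M / 1021.9 = 0.0009786 M = 979 μM

979 μM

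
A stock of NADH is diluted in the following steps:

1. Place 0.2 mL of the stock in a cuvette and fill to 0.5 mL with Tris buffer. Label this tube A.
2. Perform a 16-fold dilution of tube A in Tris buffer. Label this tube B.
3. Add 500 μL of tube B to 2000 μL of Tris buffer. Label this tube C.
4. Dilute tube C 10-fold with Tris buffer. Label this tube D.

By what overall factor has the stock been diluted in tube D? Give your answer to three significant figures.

2.00 × 10^3

Step 1: 0.2 mL brought to 0.5 mL → factor 0.5/0.2 = 2.5
Step 2: 16-fold → factor 16
Step 3: 500 μL + 2000 μL = 2500 μL total → factor 2500/500 = 5
Step 4: 10-fold → factor 10
Overall dilution factor = 2.5 × 16 × 5 × 10 = 2000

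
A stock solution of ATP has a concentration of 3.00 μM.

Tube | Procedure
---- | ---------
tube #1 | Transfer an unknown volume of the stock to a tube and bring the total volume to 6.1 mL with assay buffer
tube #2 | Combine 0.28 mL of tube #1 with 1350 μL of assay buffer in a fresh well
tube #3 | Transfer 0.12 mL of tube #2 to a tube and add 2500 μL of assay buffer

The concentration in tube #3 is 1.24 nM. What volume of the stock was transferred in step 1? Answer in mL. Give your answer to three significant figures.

0.320 mL

Step 1: v brought to 6.1 mL → factor = 6.1 mL/v
Step 2: 0.28 mL + 1350 μL = 1.63 mL total → factor 1.63/0.28 = 5.8214
Step 3: 0.12 mL + 2500 μL = 2.62 mL total → factor 2.62/0.12 = 21.833
Product of known-step factors = 127.1
Overall factor = 3.00 μM / (1.24 nM) = 2419.4
Step-1 factor = 2419.4 / 127.1 = 19.035
v = 6.1 mL / 19.035 = 0.320 mL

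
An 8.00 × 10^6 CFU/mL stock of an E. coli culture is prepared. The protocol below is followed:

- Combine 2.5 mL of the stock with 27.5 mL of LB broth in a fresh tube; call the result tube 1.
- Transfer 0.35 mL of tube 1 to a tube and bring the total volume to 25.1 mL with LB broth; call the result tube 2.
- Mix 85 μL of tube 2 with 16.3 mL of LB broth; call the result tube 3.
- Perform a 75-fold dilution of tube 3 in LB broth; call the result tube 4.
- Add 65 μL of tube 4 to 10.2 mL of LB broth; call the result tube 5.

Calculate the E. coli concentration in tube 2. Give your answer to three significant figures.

9.30 × 10^3 CFU/mL

Step 1: 2.5 mL + 27.5 mL = 30 mL total → factor 30/2.5 = 12
Step 2: 0.35 mL brought to 25.1 mL → factor 25.1/0.35 = 71.714
Dilution factor through tube 2 = 12 × 71.714 = 860.57
[tube 2] = 8.00 × 10^6 CFU/mL / 860.57 = 9.30 × 10^3 CFU/mL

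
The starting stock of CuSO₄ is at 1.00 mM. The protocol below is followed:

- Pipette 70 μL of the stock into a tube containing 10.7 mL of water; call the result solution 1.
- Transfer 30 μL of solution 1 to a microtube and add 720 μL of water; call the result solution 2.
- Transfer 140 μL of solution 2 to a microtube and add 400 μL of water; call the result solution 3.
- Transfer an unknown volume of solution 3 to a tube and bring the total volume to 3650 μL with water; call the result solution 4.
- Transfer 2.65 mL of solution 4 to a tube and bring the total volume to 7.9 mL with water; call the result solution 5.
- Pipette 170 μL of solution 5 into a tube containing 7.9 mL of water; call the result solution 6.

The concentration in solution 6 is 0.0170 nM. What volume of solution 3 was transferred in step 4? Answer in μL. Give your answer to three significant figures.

Step 1: 70 μL + 10.7 mL = 10770 μL total → factor 10770/70 = 153.86
Step 2: 30 μL + 720 μL = 750 μL total → factor 750/30 = 25
Step 3: 140 μL + 400 μL = 540 μL total → factor 540/140 = 3.8571
Step 4: v brought to 3650 μL → factor = 3650 μL/v
Step 5: 2.65 mL brought to 7.9 mL → factor 7.9/2.65 = 2.9811
Step 6: 170 μL + 7.9 mL = 8070 μL total → factor 8070/170 = 47.471
Product of known-step factors = 2.0996 × 10^6
Overall factor = 1.00 mM / (0.0170 nM) = 5.8824 × 10^7
Step-4 factor = 5.8824 × 10^7 / 2.0996 × 10^6 = 28.017
v = 3650 μL / 28.017 = 130 μL

130 μL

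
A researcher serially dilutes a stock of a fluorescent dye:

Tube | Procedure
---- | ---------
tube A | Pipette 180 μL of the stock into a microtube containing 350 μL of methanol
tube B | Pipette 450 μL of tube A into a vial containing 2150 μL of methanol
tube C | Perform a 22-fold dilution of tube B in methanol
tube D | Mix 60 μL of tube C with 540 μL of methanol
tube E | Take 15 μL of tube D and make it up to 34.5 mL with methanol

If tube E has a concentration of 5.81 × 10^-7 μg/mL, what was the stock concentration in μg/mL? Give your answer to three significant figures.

Step 1: 180 μL + 350 μL = 530 μL total → factor 530/180 = 2.9444
Step 2: 450 μL + 2150 μL = 2600 μL total → factor 2600/450 = 5.7778
Step 3: 22-fold → factor 22
Step 4: 60 μL + 540 μL = 600 μL total → factor 600/60 = 10
Step 5: 15 μL brought to 34.5 mL → factor 34500/15 = 2300
Overall dilution factor = 2.9444 × 5.7778 × 22 × 10 × 2300 = 8.6082 × 10^6
Stock = 5.81 × 10^-7 μg/mL × 8.6082 × 10^6 = 5.00 μg/mL

5.00 μg/mL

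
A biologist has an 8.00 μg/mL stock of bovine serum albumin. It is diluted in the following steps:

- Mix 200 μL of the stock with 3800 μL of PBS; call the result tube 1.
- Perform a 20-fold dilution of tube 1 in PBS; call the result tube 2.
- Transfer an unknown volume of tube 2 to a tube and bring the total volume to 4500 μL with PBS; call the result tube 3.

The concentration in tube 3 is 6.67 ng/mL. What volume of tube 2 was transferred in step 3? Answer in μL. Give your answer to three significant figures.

1.50 × 10^3 μL

Step 1: 200 μL + 3800 μL = 4000 μL total → factor 4000/200 = 20
Step 2: 20-fold → factor 20
Step 3: v brought to 4500 μL → factor = 4500 μL/v
Product of known-step factors = 400
Overall factor = 8.00 μg/mL / (6.67 ng/mL) = 1199.4
Step-3 factor = 1199.4 / 400 = 2.9985
v = 4500 μL / 2.9985 = 1.50 × 10^3 μL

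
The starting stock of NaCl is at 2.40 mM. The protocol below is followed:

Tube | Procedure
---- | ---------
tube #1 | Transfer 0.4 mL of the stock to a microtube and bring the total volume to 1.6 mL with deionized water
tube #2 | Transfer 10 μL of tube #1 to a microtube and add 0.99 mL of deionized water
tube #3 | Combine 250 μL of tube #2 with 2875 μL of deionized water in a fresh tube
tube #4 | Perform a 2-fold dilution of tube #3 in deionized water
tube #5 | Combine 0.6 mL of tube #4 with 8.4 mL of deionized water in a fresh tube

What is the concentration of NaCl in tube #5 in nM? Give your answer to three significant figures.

16.0 nM

Step 1: 0.4 mL brought to 1.6 mL → factor 1.6/0.4 = 4
Step 2: 10 μL + 0.99 mL = 1000 μL total → factor 1000/10 = 100
Step 3: 250 μL + 2875 μL = 3125 μL total → factor 3125/250 = 12.5
Step 4: 2-fold → factor 2
Step 5: 0.6 mL + 8.4 mL = 9 mL total → factor 9/0.6 = 15
Overall dilution factor = 4 × 100 × 12.5 × 2 × 15 = 1.5 × 10^5
Final = 2.40 mM / 1.5 × 10^5 = 1.600 × 10^-5 mM = 16.0 nM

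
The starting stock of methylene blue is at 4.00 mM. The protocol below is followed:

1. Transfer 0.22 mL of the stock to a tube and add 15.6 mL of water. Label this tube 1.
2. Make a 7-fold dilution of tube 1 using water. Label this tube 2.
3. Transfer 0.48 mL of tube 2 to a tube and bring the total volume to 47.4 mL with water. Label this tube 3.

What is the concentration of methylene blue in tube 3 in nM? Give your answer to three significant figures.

Step 1: 0.22 mL + 15.6 mL = 15.82 mL total → factor 15.82/0.22 = 71.909
Step 2: 7-fold → factor 7
Step 3: 0.48 mL brought to 47.4 mL → factor 47.4/0.48 = 98.75
Dilution factor through tube 3 = 71.909 × 7 × 98.75 = 49707
[tube 3] = 4.00 mM / 49707 = 8.047 × 10^-5 mM = 80.5 nM

80.5 nM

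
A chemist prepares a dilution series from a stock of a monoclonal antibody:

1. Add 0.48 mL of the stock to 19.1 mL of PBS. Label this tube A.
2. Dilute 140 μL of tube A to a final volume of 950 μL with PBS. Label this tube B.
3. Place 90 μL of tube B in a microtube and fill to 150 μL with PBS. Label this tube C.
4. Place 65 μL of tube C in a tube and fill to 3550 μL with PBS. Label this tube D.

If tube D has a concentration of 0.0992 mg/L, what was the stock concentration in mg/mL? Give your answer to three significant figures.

Step 1: 0.48 mL + 19.1 mL = 19.58 mL total → factor 19.58/0.48 = 40.792
Step 2: 140 μL brought to 950 μL → factor 950/140 = 6.7857
Step 3: 90 μL brought to 150 μL → factor 150/90 = 1.6667
Step 4: 65 μL brought to 3550 μL → factor 3550/65 = 54.615
Overall dilution factor = 40.792 × 6.7857 × 1.6667 × 54.615 = 25196
Stock = 0.0992 mg/L × 25196 = 2499 mg/L = 2.50 mg/mL

2.50 mg/mL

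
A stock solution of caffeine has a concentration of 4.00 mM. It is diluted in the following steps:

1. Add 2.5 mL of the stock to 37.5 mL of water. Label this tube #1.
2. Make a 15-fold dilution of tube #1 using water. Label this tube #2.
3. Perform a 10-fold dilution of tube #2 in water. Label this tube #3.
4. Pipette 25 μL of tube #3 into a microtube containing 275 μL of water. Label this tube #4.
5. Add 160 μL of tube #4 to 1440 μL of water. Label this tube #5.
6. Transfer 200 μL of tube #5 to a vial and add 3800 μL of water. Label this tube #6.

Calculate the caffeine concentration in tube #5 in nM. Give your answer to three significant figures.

Step 1: 2.5 mL + 37.5 mL = 40 mL total → factor 40/2.5 = 16
Step 2: 15-fold → factor 15
Step 3: 10-fold → factor 10
Step 4: 25 μL + 275 μL = 300 μL total → factor 300/25 = 12
Step 5: 160 μL + 1440 μL = 1600 μL total → factor 1600/160 = 10
Dilution factor through tube #5 = 16 × 15 × 10 × 12 × 10 = 2.88 × 10^5
[tube #5] = 4.00 mM / 2.88 × 10^5 = 1.389 × 10^-5 mM = 13.9 nM

13.9 nM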